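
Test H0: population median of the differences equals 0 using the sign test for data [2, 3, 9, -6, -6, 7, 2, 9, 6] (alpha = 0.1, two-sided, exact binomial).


Step 1: Discard zero differences. Original n = 9; n_eff = number of nonzero differences = 9.
Nonzero differences (with sign): +2, +3, +9, -6, -6, +7, +2, +9, +6
Step 2: Count signs: positive = 7, negative = 2.
Step 3: Under H0: P(positive) = 0.5, so the number of positives S ~ Bin(9, 0.5).
Step 4: Two-sided exact p-value = sum of Bin(9,0.5) probabilities at or below the observed probability = 0.179688.
Step 5: alpha = 0.1. fail to reject H0.

n_eff = 9, pos = 7, neg = 2, p = 0.179688, fail to reject H0.


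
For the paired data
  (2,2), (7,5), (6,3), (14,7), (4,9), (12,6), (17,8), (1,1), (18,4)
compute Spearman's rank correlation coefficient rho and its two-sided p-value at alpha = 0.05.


Step 1: Rank x and y separately (midranks; no ties here).
rank(x): 2->2, 7->5, 6->4, 14->7, 4->3, 12->6, 17->8, 1->1, 18->9
rank(y): 2->2, 5->5, 3->3, 7->7, 9->9, 6->6, 8->8, 1->1, 4->4
Step 2: d_i = R_x(i) - R_y(i); compute d_i^2.
  (2-2)^2=0, (5-5)^2=0, (4-3)^2=1, (7-7)^2=0, (3-9)^2=36, (6-6)^2=0, (8-8)^2=0, (1-1)^2=0, (9-4)^2=25
sum(d^2) = 62.
Step 3: rho = 1 - 6*62 / (9*(9^2 - 1)) = 1 - 372/720 = 0.483333.
Step 4: Under H0, t = rho * sqrt((n-2)/(1-rho^2)) = 1.4607 ~ t(7).
Step 5: Two-sided p-value from the t-distribution with 7 df = 0.187470.
Step 6: alpha = 0.05. fail to reject H0.

rho = 0.4833, p = 0.187470, fail to reject H0 at alpha = 0.05.


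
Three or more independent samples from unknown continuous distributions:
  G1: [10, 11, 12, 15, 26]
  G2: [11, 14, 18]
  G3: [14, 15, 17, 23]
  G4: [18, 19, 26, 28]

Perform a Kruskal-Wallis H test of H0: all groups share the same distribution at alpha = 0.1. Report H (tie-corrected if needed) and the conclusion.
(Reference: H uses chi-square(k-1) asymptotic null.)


Step 1: Combine all N = 16 observations and assign midranks.
sorted (value, group, rank): (10,G1,1), (11,G1,2.5), (11,G2,2.5), (12,G1,4), (14,G2,5.5), (14,G3,5.5), (15,G1,7.5), (15,G3,7.5), (17,G3,9), (18,G2,10.5), (18,G4,10.5), (19,G4,12), (23,G3,13), (26,G1,14.5), (26,G4,14.5), (28,G4,16)
Step 2: Sum ranks within each group.
R_1 = 29.5 (n_1 = 5)
R_2 = 18.5 (n_2 = 3)
R_3 = 35 (n_3 = 4)
R_4 = 53 (n_4 = 4)
Step 3: H = 12/(N(N+1)) * sum(R_i^2/n_i) - 3(N+1)
     = 12/(16*17) * (29.5^2/5 + 18.5^2/3 + 35^2/4 + 53^2/4) - 3*17
     = 0.044118 * 1296.63 - 51
     = 6.204412.
Step 4: Ties present; correction factor C = 1 - 30/(16^3 - 16) = 0.992647. Corrected H = 6.204412 / 0.992647 = 6.250370.
Step 5: Under H0, H ~ chi^2(3); p-value = 0.100045.
Step 6: alpha = 0.1. fail to reject H0.

H = 6.2504, df = 3, p = 0.100045, fail to reject H0.


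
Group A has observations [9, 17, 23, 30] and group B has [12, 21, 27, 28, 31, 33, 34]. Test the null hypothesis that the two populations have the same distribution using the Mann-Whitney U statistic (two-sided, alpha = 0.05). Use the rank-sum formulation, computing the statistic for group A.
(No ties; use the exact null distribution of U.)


Step 1: Combine and sort all 11 observations; assign midranks.
sorted (value, group): (9,X), (12,Y), (17,X), (21,Y), (23,X), (27,Y), (28,Y), (30,X), (31,Y), (33,Y), (34,Y)
ranks: 9->1, 12->2, 17->3, 21->4, 23->5, 27->6, 28->7, 30->8, 31->9, 33->10, 34->11
Step 2: Rank sum for X: R1 = 1 + 3 + 5 + 8 = 17.
Step 3: U_X = R1 - n1(n1+1)/2 = 17 - 4*5/2 = 17 - 10 = 7.
       U_Y = n1*n2 - U_X = 28 - 7 = 21.
Step 4: No ties, so the exact null distribution of U (based on enumerating the C(11,4) = 330 equally likely rank assignments) gives the two-sided p-value.
Step 5: p-value = 0.230303; compare to alpha = 0.05. fail to reject H0.

U_X = 7, p = 0.230303, fail to reject H0 at alpha = 0.05.


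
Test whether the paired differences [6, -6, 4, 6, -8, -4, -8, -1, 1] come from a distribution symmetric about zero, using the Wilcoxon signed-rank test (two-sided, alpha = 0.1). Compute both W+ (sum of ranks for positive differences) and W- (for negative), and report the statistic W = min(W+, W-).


Step 1: Drop any zero differences (none here) and take |d_i|.
|d| = [6, 6, 4, 6, 8, 4, 8, 1, 1]
Step 2: Midrank |d_i| (ties get averaged ranks).
ranks: |6|->6, |6|->6, |4|->3.5, |6|->6, |8|->8.5, |4|->3.5, |8|->8.5, |1|->1.5, |1|->1.5
Step 3: Attach original signs; sum ranks with positive sign and with negative sign.
W+ = 6 + 3.5 + 6 + 1.5 = 17
W- = 6 + 8.5 + 3.5 + 8.5 + 1.5 = 28
(Check: W+ + W- = 45 should equal n(n+1)/2 = 45.)
Step 4: Test statistic W = min(W+, W-) = 17.
Step 5: Ties in |d|, so use the tie-corrected normal approximation.
        E[W] = n(n+1)/4 = 9*10/4 = 22.5.
        Tie groups: |d|=1 (t=2), |d|=4 (t=2), |d|=6 (t=3), |d|=8 (t=2); sum(t^3 - t) = 42.
        Var[W] = n(n+1)(2n+1)/24 - sum(t^3-t)/48 = 1710/24 - 42/48 = 70.375.
        z = (W - E[W]) / sqrt(Var[W]) = (17 - 22.5) / 8.3890 = -0.6556.
        Two-sided p = 2*Phi(z) = 0.512067.
Step 6: alpha = 0.1. fail to reject H0.

W+ = 17, W- = 28, W = min = 17, p = 0.512067, fail to reject H0.


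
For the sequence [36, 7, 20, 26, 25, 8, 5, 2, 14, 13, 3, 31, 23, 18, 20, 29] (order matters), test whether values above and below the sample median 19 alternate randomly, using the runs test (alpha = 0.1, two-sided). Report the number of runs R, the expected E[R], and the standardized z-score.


Step 1: Compute median = 19; label A = above, B = below.
Labels in order: ABAAABBBBBBAABAA  (n_A = 8, n_B = 8)
Step 2: Count runs R = 7.
Step 3: Under H0 (random ordering), E[R] = 2*n_A*n_B/(n_A+n_B) + 1 = 2*8*8/16 + 1 = 9.0000.
        Var[R] = 2*n_A*n_B*(2*n_A*n_B - n_A - n_B) / ((n_A+n_B)^2 * (n_A+n_B-1)) = 14336/3840 = 3.7333.
        SD[R] = 1.9322.
Step 4: Continuity-corrected z = (R + 0.5 - E[R]) / SD[R] = (7 + 0.5 - 9.0000) / 1.9322 = -0.7763.
Step 5: Two-sided p-value via normal approximation = 2*(1 - Phi(|z|)) = 0.437558.
Step 6: alpha = 0.1. fail to reject H0.

R = 7, z = -0.7763, p = 0.437558, fail to reject H0.


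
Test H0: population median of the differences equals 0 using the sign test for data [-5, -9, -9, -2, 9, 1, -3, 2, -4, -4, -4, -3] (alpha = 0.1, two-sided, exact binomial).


Step 1: Discard zero differences. Original n = 12; n_eff = number of nonzero differences = 12.
Nonzero differences (with sign): -5, -9, -9, -2, +9, +1, -3, +2, -4, -4, -4, -3
Step 2: Count signs: positive = 3, negative = 9.
Step 3: Under H0: P(positive) = 0.5, so the number of positives S ~ Bin(12, 0.5).
Step 4: Two-sided exact p-value = sum of Bin(12,0.5) probabilities at or below the observed probability = 0.145996.
Step 5: alpha = 0.1. fail to reject H0.

n_eff = 12, pos = 3, neg = 9, p = 0.145996, fail to reject H0.


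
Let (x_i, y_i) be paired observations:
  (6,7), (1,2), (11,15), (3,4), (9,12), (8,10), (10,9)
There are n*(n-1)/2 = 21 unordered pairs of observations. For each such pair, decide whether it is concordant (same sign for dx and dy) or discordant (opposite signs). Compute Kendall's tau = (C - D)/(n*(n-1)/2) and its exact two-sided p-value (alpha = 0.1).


Step 1: Enumerate the 21 unordered pairs (i,j) with i<j and classify each by sign(x_j-x_i) * sign(y_j-y_i).
  (1,2):dx=-5,dy=-5->C; (1,3):dx=+5,dy=+8->C; (1,4):dx=-3,dy=-3->C; (1,5):dx=+3,dy=+5->C
  (1,6):dx=+2,dy=+3->C; (1,7):dx=+4,dy=+2->C; (2,3):dx=+10,dy=+13->C; (2,4):dx=+2,dy=+2->C
  (2,5):dx=+8,dy=+10->C; (2,6):dx=+7,dy=+8->C; (2,7):dx=+9,dy=+7->C; (3,4):dx=-8,dy=-11->C
  (3,5):dx=-2,dy=-3->C; (3,6):dx=-3,dy=-5->C; (3,7):dx=-1,dy=-6->C; (4,5):dx=+6,dy=+8->C
  (4,6):dx=+5,dy=+6->C; (4,7):dx=+7,dy=+5->C; (5,6):dx=-1,dy=-2->C; (5,7):dx=+1,dy=-3->D
  (6,7):dx=+2,dy=-1->D
Step 2: C = 19, D = 2, total pairs = 21.
Step 3: tau = (C - D)/(n(n-1)/2) = (19 - 2)/21 = 0.809524.
Step 4: Exact two-sided p-value (enumerate n! = 5040 permutations of y under H0): p = 0.010714.
Step 5: alpha = 0.1. reject H0.

tau_b = 0.8095 (C=19, D=2), p = 0.010714, reject H0.


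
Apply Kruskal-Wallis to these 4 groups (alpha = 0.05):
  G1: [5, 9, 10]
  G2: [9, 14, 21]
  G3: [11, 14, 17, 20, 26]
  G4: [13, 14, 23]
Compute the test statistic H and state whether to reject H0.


Step 1: Combine all N = 14 observations and assign midranks.
sorted (value, group, rank): (5,G1,1), (9,G1,2.5), (9,G2,2.5), (10,G1,4), (11,G3,5), (13,G4,6), (14,G2,8), (14,G3,8), (14,G4,8), (17,G3,10), (20,G3,11), (21,G2,12), (23,G4,13), (26,G3,14)
Step 2: Sum ranks within each group.
R_1 = 7.5 (n_1 = 3)
R_2 = 22.5 (n_2 = 3)
R_3 = 48 (n_3 = 5)
R_4 = 27 (n_4 = 3)
Step 3: H = 12/(N(N+1)) * sum(R_i^2/n_i) - 3(N+1)
     = 12/(14*15) * (7.5^2/3 + 22.5^2/3 + 48^2/5 + 27^2/3) - 3*15
     = 0.057143 * 891.3 - 45
     = 5.931429.
Step 4: Ties present; correction factor C = 1 - 30/(14^3 - 14) = 0.989011. Corrected H = 5.931429 / 0.989011 = 5.997333.
Step 5: Under H0, H ~ chi^2(3); p-value = 0.111740.
Step 6: alpha = 0.05. fail to reject H0.

H = 5.9973, df = 3, p = 0.111740, fail to reject H0.


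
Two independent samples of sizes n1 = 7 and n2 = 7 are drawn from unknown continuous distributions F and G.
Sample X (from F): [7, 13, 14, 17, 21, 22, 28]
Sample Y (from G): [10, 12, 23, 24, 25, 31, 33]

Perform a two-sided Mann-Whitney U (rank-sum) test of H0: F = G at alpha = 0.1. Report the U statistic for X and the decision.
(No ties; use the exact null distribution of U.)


Step 1: Combine and sort all 14 observations; assign midranks.
sorted (value, group): (7,X), (10,Y), (12,Y), (13,X), (14,X), (17,X), (21,X), (22,X), (23,Y), (24,Y), (25,Y), (28,X), (31,Y), (33,Y)
ranks: 7->1, 10->2, 12->3, 13->4, 14->5, 17->6, 21->7, 22->8, 23->9, 24->10, 25->11, 28->12, 31->13, 33->14
Step 2: Rank sum for X: R1 = 1 + 4 + 5 + 6 + 7 + 8 + 12 = 43.
Step 3: U_X = R1 - n1(n1+1)/2 = 43 - 7*8/2 = 43 - 28 = 15.
       U_Y = n1*n2 - U_X = 49 - 15 = 34.
Step 4: No ties, so the exact null distribution of U (based on enumerating the C(14,7) = 3432 equally likely rank assignments) gives the two-sided p-value.
Step 5: p-value = 0.259324; compare to alpha = 0.1. fail to reject H0.

U_X = 15, p = 0.259324, fail to reject H0 at alpha = 0.1.


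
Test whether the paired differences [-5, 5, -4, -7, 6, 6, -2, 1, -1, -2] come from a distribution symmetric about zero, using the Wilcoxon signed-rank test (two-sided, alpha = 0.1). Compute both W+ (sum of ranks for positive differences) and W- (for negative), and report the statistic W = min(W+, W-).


Step 1: Drop any zero differences (none here) and take |d_i|.
|d| = [5, 5, 4, 7, 6, 6, 2, 1, 1, 2]
Step 2: Midrank |d_i| (ties get averaged ranks).
ranks: |5|->6.5, |5|->6.5, |4|->5, |7|->10, |6|->8.5, |6|->8.5, |2|->3.5, |1|->1.5, |1|->1.5, |2|->3.5
Step 3: Attach original signs; sum ranks with positive sign and with negative sign.
W+ = 6.5 + 8.5 + 8.5 + 1.5 = 25
W- = 6.5 + 5 + 10 + 3.5 + 1.5 + 3.5 = 30
(Check: W+ + W- = 55 should equal n(n+1)/2 = 55.)
Step 4: Test statistic W = min(W+, W-) = 25.
Step 5: Ties in |d|, so use the tie-corrected normal approximation.
        E[W] = n(n+1)/4 = 10*11/4 = 27.5.
        Tie groups: |d|=1 (t=2), |d|=2 (t=2), |d|=5 (t=2), |d|=6 (t=2); sum(t^3 - t) = 24.
        Var[W] = n(n+1)(2n+1)/24 - sum(t^3-t)/48 = 2310/24 - 24/48 = 95.75.
        z = (W - E[W]) / sqrt(Var[W]) = (25 - 27.5) / 9.7852 = -0.2555.
        Two-sided p = 2*Phi(z) = 0.798346.
Step 6: alpha = 0.1. fail to reject H0.

W+ = 25, W- = 30, W = min = 25, p = 0.798346, fail to reject H0.


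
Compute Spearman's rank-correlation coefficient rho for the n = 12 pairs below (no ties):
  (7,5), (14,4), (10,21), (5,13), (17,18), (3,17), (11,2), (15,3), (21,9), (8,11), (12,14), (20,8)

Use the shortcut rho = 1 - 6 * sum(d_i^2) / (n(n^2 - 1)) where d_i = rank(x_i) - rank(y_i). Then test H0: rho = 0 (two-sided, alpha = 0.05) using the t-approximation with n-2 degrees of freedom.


Step 1: Rank x and y separately (midranks; no ties here).
rank(x): 7->3, 14->8, 10->5, 5->2, 17->10, 3->1, 11->6, 15->9, 21->12, 8->4, 12->7, 20->11
rank(y): 5->4, 4->3, 21->12, 13->8, 18->11, 17->10, 2->1, 3->2, 9->6, 11->7, 14->9, 8->5
Step 2: d_i = R_x(i) - R_y(i); compute d_i^2.
  (3-4)^2=1, (8-3)^2=25, (5-12)^2=49, (2-8)^2=36, (10-11)^2=1, (1-10)^2=81, (6-1)^2=25, (9-2)^2=49, (12-6)^2=36, (4-7)^2=9, (7-9)^2=4, (11-5)^2=36
sum(d^2) = 352.
Step 3: rho = 1 - 6*352 / (12*(12^2 - 1)) = 1 - 2112/1716 = -0.230769.
Step 4: Under H0, t = rho * sqrt((n-2)/(1-rho^2)) = -0.7500 ~ t(10).
Step 5: Two-sided p-value from the t-distribution with 10 df = 0.470532.
Step 6: alpha = 0.05. fail to reject H0.

rho = -0.2308, p = 0.470532, fail to reject H0 at alpha = 0.05.


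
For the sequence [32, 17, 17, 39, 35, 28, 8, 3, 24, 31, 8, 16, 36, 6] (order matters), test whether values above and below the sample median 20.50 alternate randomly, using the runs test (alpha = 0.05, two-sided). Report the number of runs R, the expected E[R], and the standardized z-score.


Step 1: Compute median = 20.50; label A = above, B = below.
Labels in order: ABBAAABBAABBAB  (n_A = 7, n_B = 7)
Step 2: Count runs R = 8.
Step 3: Under H0 (random ordering), E[R] = 2*n_A*n_B/(n_A+n_B) + 1 = 2*7*7/14 + 1 = 8.0000.
        Var[R] = 2*n_A*n_B*(2*n_A*n_B - n_A - n_B) / ((n_A+n_B)^2 * (n_A+n_B-1)) = 8232/2548 = 3.2308.
        SD[R] = 1.7974.
Step 4: R = E[R], so z = 0 with no continuity correction.
Step 5: Two-sided p-value via normal approximation = 2*(1 - Phi(|z|)) = 1.000000.
Step 6: alpha = 0.05. fail to reject H0.

R = 8, z = 0.0000, p = 1.000000, fail to reject H0.


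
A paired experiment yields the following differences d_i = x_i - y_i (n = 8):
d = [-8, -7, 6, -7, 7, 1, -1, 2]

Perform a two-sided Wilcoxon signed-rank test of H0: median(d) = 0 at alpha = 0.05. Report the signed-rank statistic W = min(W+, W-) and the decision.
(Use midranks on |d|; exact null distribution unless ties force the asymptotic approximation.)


Step 1: Drop any zero differences (none here) and take |d_i|.
|d| = [8, 7, 6, 7, 7, 1, 1, 2]
Step 2: Midrank |d_i| (ties get averaged ranks).
ranks: |8|->8, |7|->6, |6|->4, |7|->6, |7|->6, |1|->1.5, |1|->1.5, |2|->3
Step 3: Attach original signs; sum ranks with positive sign and with negative sign.
W+ = 4 + 6 + 1.5 + 3 = 14.5
W- = 8 + 6 + 6 + 1.5 = 21.5
(Check: W+ + W- = 36 should equal n(n+1)/2 = 36.)
Step 4: Test statistic W = min(W+, W-) = 14.5.
Step 5: Ties in |d|, so use the tie-corrected normal approximation.
        E[W] = n(n+1)/4 = 8*9/4 = 18.
        Tie groups: |d|=1 (t=2), |d|=7 (t=3); sum(t^3 - t) = 30.
        Var[W] = n(n+1)(2n+1)/24 - sum(t^3-t)/48 = 1224/24 - 30/48 = 50.375.
        z = (W - E[W]) / sqrt(Var[W]) = (14.5 - 18) / 7.0975 = -0.4931.
        Two-sided p = 2*Phi(z) = 0.621921.
Step 6: alpha = 0.05. fail to reject H0.

W+ = 14.5, W- = 21.5, W = min = 14.5, p = 0.621921, fail to reject H0.


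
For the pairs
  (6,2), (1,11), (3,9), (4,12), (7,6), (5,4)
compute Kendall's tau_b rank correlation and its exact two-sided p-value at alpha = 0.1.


Step 1: Enumerate the 15 unordered pairs (i,j) with i<j and classify each by sign(x_j-x_i) * sign(y_j-y_i).
  (1,2):dx=-5,dy=+9->D; (1,3):dx=-3,dy=+7->D; (1,4):dx=-2,dy=+10->D; (1,5):dx=+1,dy=+4->C
  (1,6):dx=-1,dy=+2->D; (2,3):dx=+2,dy=-2->D; (2,4):dx=+3,dy=+1->C; (2,5):dx=+6,dy=-5->D
  (2,6):dx=+4,dy=-7->D; (3,4):dx=+1,dy=+3->C; (3,5):dx=+4,dy=-3->D; (3,6):dx=+2,dy=-5->D
  (4,5):dx=+3,dy=-6->D; (4,6):dx=+1,dy=-8->D; (5,6):dx=-2,dy=-2->C
Step 2: C = 4, D = 11, total pairs = 15.
Step 3: tau = (C - D)/(n(n-1)/2) = (4 - 11)/15 = -0.466667.
Step 4: Exact two-sided p-value (enumerate n! = 720 permutations of y under H0): p = 0.272222.
Step 5: alpha = 0.1. fail to reject H0.

tau_b = -0.4667 (C=4, D=11), p = 0.272222, fail to reject H0.


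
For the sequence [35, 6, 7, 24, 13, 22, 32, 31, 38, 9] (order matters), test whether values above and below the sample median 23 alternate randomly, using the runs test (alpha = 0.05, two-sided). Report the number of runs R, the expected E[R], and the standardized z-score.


Step 1: Compute median = 23; label A = above, B = below.
Labels in order: ABBABBAAAB  (n_A = 5, n_B = 5)
Step 2: Count runs R = 6.
Step 3: Under H0 (random ordering), E[R] = 2*n_A*n_B/(n_A+n_B) + 1 = 2*5*5/10 + 1 = 6.0000.
        Var[R] = 2*n_A*n_B*(2*n_A*n_B - n_A - n_B) / ((n_A+n_B)^2 * (n_A+n_B-1)) = 2000/900 = 2.2222.
        SD[R] = 1.4907.
Step 4: R = E[R], so z = 0 with no continuity correction.
Step 5: Two-sided p-value via normal approximation = 2*(1 - Phi(|z|)) = 1.000000.
Step 6: alpha = 0.05. fail to reject H0.

R = 6, z = 0.0000, p = 1.000000, fail to reject H0.


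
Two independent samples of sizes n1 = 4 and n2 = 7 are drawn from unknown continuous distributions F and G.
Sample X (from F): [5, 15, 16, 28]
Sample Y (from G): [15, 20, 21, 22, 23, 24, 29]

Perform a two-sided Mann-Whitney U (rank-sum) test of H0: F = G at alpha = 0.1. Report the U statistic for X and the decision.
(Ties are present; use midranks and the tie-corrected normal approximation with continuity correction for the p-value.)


Step 1: Combine and sort all 11 observations; assign midranks.
sorted (value, group): (5,X), (15,X), (15,Y), (16,X), (20,Y), (21,Y), (22,Y), (23,Y), (24,Y), (28,X), (29,Y)
ranks: 5->1, 15->2.5, 15->2.5, 16->4, 20->5, 21->6, 22->7, 23->8, 24->9, 28->10, 29->11
Step 2: Rank sum for X: R1 = 1 + 2.5 + 4 + 10 = 17.5.
Step 3: U_X = R1 - n1(n1+1)/2 = 17.5 - 4*5/2 = 17.5 - 10 = 7.5.
       U_Y = n1*n2 - U_X = 28 - 7.5 = 20.5.
Step 4: Ties are present, so use the tie-corrected normal approximation (with continuity correction) for the p-value.
Step 5: p-value = 0.255756; compare to alpha = 0.1. fail to reject H0.

U_X = 7.5, p = 0.255756, fail to reject H0 at alpha = 0.1.


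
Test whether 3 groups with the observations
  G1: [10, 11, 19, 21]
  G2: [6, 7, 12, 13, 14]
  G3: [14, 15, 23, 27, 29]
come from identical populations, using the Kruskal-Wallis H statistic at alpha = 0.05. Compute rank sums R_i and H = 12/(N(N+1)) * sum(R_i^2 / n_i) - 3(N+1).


Step 1: Combine all N = 14 observations and assign midranks.
sorted (value, group, rank): (6,G2,1), (7,G2,2), (10,G1,3), (11,G1,4), (12,G2,5), (13,G2,6), (14,G2,7.5), (14,G3,7.5), (15,G3,9), (19,G1,10), (21,G1,11), (23,G3,12), (27,G3,13), (29,G3,14)
Step 2: Sum ranks within each group.
R_1 = 28 (n_1 = 4)
R_2 = 21.5 (n_2 = 5)
R_3 = 55.5 (n_3 = 5)
Step 3: H = 12/(N(N+1)) * sum(R_i^2/n_i) - 3(N+1)
     = 12/(14*15) * (28^2/4 + 21.5^2/5 + 55.5^2/5) - 3*15
     = 0.057143 * 904.5 - 45
     = 6.685714.
Step 4: Ties present; correction factor C = 1 - 6/(14^3 - 14) = 0.997802. Corrected H = 6.685714 / 0.997802 = 6.700441.
Step 5: Under H0, H ~ chi^2(2); p-value = 0.035077.
Step 6: alpha = 0.05. reject H0.

H = 6.7004, df = 2, p = 0.035077, reject H0.


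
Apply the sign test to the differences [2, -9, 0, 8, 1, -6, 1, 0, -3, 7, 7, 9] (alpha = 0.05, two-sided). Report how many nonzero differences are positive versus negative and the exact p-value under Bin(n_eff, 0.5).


Step 1: Discard zero differences. Original n = 12; n_eff = number of nonzero differences = 10.
Nonzero differences (with sign): +2, -9, +8, +1, -6, +1, -3, +7, +7, +9
Step 2: Count signs: positive = 7, negative = 3.
Step 3: Under H0: P(positive) = 0.5, so the number of positives S ~ Bin(10, 0.5).
Step 4: Two-sided exact p-value = sum of Bin(10,0.5) probabilities at or below the observed probability = 0.343750.
Step 5: alpha = 0.05. fail to reject H0.

n_eff = 10, pos = 7, neg = 3, p = 0.343750, fail to reject H0.


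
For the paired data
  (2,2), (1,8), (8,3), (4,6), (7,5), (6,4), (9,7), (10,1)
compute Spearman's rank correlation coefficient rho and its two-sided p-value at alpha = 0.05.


Step 1: Rank x and y separately (midranks; no ties here).
rank(x): 2->2, 1->1, 8->6, 4->3, 7->5, 6->4, 9->7, 10->8
rank(y): 2->2, 8->8, 3->3, 6->6, 5->5, 4->4, 7->7, 1->1
Step 2: d_i = R_x(i) - R_y(i); compute d_i^2.
  (2-2)^2=0, (1-8)^2=49, (6-3)^2=9, (3-6)^2=9, (5-5)^2=0, (4-4)^2=0, (7-7)^2=0, (8-1)^2=49
sum(d^2) = 116.
Step 3: rho = 1 - 6*116 / (8*(8^2 - 1)) = 1 - 696/504 = -0.380952.
Step 4: Under H0, t = rho * sqrt((n-2)/(1-rho^2)) = -1.0092 ~ t(6).
Step 5: Two-sided p-value from the t-distribution with 6 df = 0.351813.
Step 6: alpha = 0.05. fail to reject H0.

rho = -0.3810, p = 0.351813, fail to reject H0 at alpha = 0.05.


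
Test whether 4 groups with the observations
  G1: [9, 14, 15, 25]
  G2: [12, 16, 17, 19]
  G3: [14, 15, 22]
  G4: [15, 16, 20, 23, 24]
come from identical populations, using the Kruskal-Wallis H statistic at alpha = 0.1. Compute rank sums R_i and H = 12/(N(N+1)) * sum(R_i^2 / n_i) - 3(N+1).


Step 1: Combine all N = 16 observations and assign midranks.
sorted (value, group, rank): (9,G1,1), (12,G2,2), (14,G1,3.5), (14,G3,3.5), (15,G1,6), (15,G3,6), (15,G4,6), (16,G2,8.5), (16,G4,8.5), (17,G2,10), (19,G2,11), (20,G4,12), (22,G3,13), (23,G4,14), (24,G4,15), (25,G1,16)
Step 2: Sum ranks within each group.
R_1 = 26.5 (n_1 = 4)
R_2 = 31.5 (n_2 = 4)
R_3 = 22.5 (n_3 = 3)
R_4 = 55.5 (n_4 = 5)
Step 3: H = 12/(N(N+1)) * sum(R_i^2/n_i) - 3(N+1)
     = 12/(16*17) * (26.5^2/4 + 31.5^2/4 + 22.5^2/3 + 55.5^2/5) - 3*17
     = 0.044118 * 1208.42 - 51
     = 2.312868.
Step 4: Ties present; correction factor C = 1 - 36/(16^3 - 16) = 0.991176. Corrected H = 2.312868 / 0.991176 = 2.333457.
Step 5: Under H0, H ~ chi^2(3); p-value = 0.506142.
Step 6: alpha = 0.1. fail to reject H0.

H = 2.3335, df = 3, p = 0.506142, fail to reject H0.


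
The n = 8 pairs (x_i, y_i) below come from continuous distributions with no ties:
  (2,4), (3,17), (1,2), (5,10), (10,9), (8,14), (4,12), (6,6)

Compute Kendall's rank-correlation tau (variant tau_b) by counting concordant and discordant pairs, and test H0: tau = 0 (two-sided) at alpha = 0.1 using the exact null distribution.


Step 1: Enumerate the 28 unordered pairs (i,j) with i<j and classify each by sign(x_j-x_i) * sign(y_j-y_i).
  (1,2):dx=+1,dy=+13->C; (1,3):dx=-1,dy=-2->C; (1,4):dx=+3,dy=+6->C; (1,5):dx=+8,dy=+5->C
  (1,6):dx=+6,dy=+10->C; (1,7):dx=+2,dy=+8->C; (1,8):dx=+4,dy=+2->C; (2,3):dx=-2,dy=-15->C
  (2,4):dx=+2,dy=-7->D; (2,5):dx=+7,dy=-8->D; (2,6):dx=+5,dy=-3->D; (2,7):dx=+1,dy=-5->D
  (2,8):dx=+3,dy=-11->D; (3,4):dx=+4,dy=+8->C; (3,5):dx=+9,dy=+7->C; (3,6):dx=+7,dy=+12->C
  (3,7):dx=+3,dy=+10->C; (3,8):dx=+5,dy=+4->C; (4,5):dx=+5,dy=-1->D; (4,6):dx=+3,dy=+4->C
  (4,7):dx=-1,dy=+2->D; (4,8):dx=+1,dy=-4->D; (5,6):dx=-2,dy=+5->D; (5,7):dx=-6,dy=+3->D
  (5,8):dx=-4,dy=-3->C; (6,7):dx=-4,dy=-2->C; (6,8):dx=-2,dy=-8->C; (7,8):dx=+2,dy=-6->D
Step 2: C = 17, D = 11, total pairs = 28.
Step 3: tau = (C - D)/(n(n-1)/2) = (17 - 11)/28 = 0.214286.
Step 4: Exact two-sided p-value (enumerate n! = 40320 permutations of y under H0): p = 0.548413.
Step 5: alpha = 0.1. fail to reject H0.

tau_b = 0.2143 (C=17, D=11), p = 0.548413, fail to reject H0.


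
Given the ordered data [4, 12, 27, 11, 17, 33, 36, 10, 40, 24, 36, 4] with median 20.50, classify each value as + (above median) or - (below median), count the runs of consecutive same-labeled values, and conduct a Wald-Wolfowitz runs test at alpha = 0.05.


Step 1: Compute median = 20.50; label A = above, B = below.
Labels in order: BBABBAABAAAB  (n_A = 6, n_B = 6)
Step 2: Count runs R = 7.
Step 3: Under H0 (random ordering), E[R] = 2*n_A*n_B/(n_A+n_B) + 1 = 2*6*6/12 + 1 = 7.0000.
        Var[R] = 2*n_A*n_B*(2*n_A*n_B - n_A - n_B) / ((n_A+n_B)^2 * (n_A+n_B-1)) = 4320/1584 = 2.7273.
        SD[R] = 1.6514.
Step 4: R = E[R], so z = 0 with no continuity correction.
Step 5: Two-sided p-value via normal approximation = 2*(1 - Phi(|z|)) = 1.000000.
Step 6: alpha = 0.05. fail to reject H0.

R = 7, z = 0.0000, p = 1.000000, fail to reject H0.


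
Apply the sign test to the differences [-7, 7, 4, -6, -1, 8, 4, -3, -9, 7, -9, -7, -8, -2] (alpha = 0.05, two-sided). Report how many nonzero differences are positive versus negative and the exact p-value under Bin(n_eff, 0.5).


Step 1: Discard zero differences. Original n = 14; n_eff = number of nonzero differences = 14.
Nonzero differences (with sign): -7, +7, +4, -6, -1, +8, +4, -3, -9, +7, -9, -7, -8, -2
Step 2: Count signs: positive = 5, negative = 9.
Step 3: Under H0: P(positive) = 0.5, so the number of positives S ~ Bin(14, 0.5).
Step 4: Two-sided exact p-value = sum of Bin(14,0.5) probabilities at or below the observed probability = 0.423950.
Step 5: alpha = 0.05. fail to reject H0.

n_eff = 14, pos = 5, neg = 9, p = 0.423950, fail to reject H0.


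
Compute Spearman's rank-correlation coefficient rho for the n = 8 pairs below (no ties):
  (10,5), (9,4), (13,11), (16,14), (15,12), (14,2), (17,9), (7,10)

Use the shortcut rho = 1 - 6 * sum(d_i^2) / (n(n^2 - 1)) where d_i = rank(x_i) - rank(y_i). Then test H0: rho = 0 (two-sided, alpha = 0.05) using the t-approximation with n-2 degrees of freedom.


Step 1: Rank x and y separately (midranks; no ties here).
rank(x): 10->3, 9->2, 13->4, 16->7, 15->6, 14->5, 17->8, 7->1
rank(y): 5->3, 4->2, 11->6, 14->8, 12->7, 2->1, 9->4, 10->5
Step 2: d_i = R_x(i) - R_y(i); compute d_i^2.
  (3-3)^2=0, (2-2)^2=0, (4-6)^2=4, (7-8)^2=1, (6-7)^2=1, (5-1)^2=16, (8-4)^2=16, (1-5)^2=16
sum(d^2) = 54.
Step 3: rho = 1 - 6*54 / (8*(8^2 - 1)) = 1 - 324/504 = 0.357143.
Step 4: Under H0, t = rho * sqrt((n-2)/(1-rho^2)) = 0.9366 ~ t(6).
Step 5: Two-sided p-value from the t-distribution with 6 df = 0.385121.
Step 6: alpha = 0.05. fail to reject H0.

rho = 0.3571, p = 0.385121, fail to reject H0 at alpha = 0.05.


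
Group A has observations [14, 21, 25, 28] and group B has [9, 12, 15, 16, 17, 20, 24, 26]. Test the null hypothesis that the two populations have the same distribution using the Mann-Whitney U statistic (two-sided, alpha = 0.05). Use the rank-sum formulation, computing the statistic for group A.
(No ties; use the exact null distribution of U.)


Step 1: Combine and sort all 12 observations; assign midranks.
sorted (value, group): (9,Y), (12,Y), (14,X), (15,Y), (16,Y), (17,Y), (20,Y), (21,X), (24,Y), (25,X), (26,Y), (28,X)
ranks: 9->1, 12->2, 14->3, 15->4, 16->5, 17->6, 20->7, 21->8, 24->9, 25->10, 26->11, 28->12
Step 2: Rank sum for X: R1 = 3 + 8 + 10 + 12 = 33.
Step 3: U_X = R1 - n1(n1+1)/2 = 33 - 4*5/2 = 33 - 10 = 23.
       U_Y = n1*n2 - U_X = 32 - 23 = 9.
Step 4: No ties, so the exact null distribution of U (based on enumerating the C(12,4) = 495 equally likely rank assignments) gives the two-sided p-value.
Step 5: p-value = 0.282828; compare to alpha = 0.05. fail to reject H0.

U_X = 23, p = 0.282828, fail to reject H0 at alpha = 0.05.


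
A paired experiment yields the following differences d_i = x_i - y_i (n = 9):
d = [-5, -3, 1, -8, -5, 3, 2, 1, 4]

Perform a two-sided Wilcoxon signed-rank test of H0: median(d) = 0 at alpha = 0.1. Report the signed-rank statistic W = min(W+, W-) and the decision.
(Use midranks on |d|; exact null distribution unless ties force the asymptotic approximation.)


Step 1: Drop any zero differences (none here) and take |d_i|.
|d| = [5, 3, 1, 8, 5, 3, 2, 1, 4]
Step 2: Midrank |d_i| (ties get averaged ranks).
ranks: |5|->7.5, |3|->4.5, |1|->1.5, |8|->9, |5|->7.5, |3|->4.5, |2|->3, |1|->1.5, |4|->6
Step 3: Attach original signs; sum ranks with positive sign and with negative sign.
W+ = 1.5 + 4.5 + 3 + 1.5 + 6 = 16.5
W- = 7.5 + 4.5 + 9 + 7.5 = 28.5
(Check: W+ + W- = 45 should equal n(n+1)/2 = 45.)
Step 4: Test statistic W = min(W+, W-) = 16.5.
Step 5: Ties in |d|, so use the tie-corrected normal approximation.
        E[W] = n(n+1)/4 = 9*10/4 = 22.5.
        Tie groups: |d|=1 (t=2), |d|=3 (t=2), |d|=5 (t=2); sum(t^3 - t) = 18.
        Var[W] = n(n+1)(2n+1)/24 - sum(t^3-t)/48 = 1710/24 - 18/48 = 70.875.
        z = (W - E[W]) / sqrt(Var[W]) = (16.5 - 22.5) / 8.4187 = -0.7127.
        Two-sided p = 2*Phi(z) = 0.476033.
Step 6: alpha = 0.1. fail to reject H0.

W+ = 16.5, W- = 28.5, W = min = 16.5, p = 0.476033, fail to reject H0.


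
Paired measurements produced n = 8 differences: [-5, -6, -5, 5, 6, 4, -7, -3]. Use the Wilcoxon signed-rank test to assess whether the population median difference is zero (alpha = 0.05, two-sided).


Step 1: Drop any zero differences (none here) and take |d_i|.
|d| = [5, 6, 5, 5, 6, 4, 7, 3]
Step 2: Midrank |d_i| (ties get averaged ranks).
ranks: |5|->4, |6|->6.5, |5|->4, |5|->4, |6|->6.5, |4|->2, |7|->8, |3|->1
Step 3: Attach original signs; sum ranks with positive sign and with negative sign.
W+ = 4 + 6.5 + 2 = 12.5
W- = 4 + 6.5 + 4 + 8 + 1 = 23.5
(Check: W+ + W- = 36 should equal n(n+1)/2 = 36.)
Step 4: Test statistic W = min(W+, W-) = 12.5.
Step 5: Ties in |d|, so use the tie-corrected normal approximation.
        E[W] = n(n+1)/4 = 8*9/4 = 18.
        Tie groups: |d|=5 (t=3), |d|=6 (t=2); sum(t^3 - t) = 30.
        Var[W] = n(n+1)(2n+1)/24 - sum(t^3-t)/48 = 1224/24 - 30/48 = 50.375.
        z = (W - E[W]) / sqrt(Var[W]) = (12.5 - 18) / 7.0975 = -0.7749.
        Two-sided p = 2*Phi(z) = 0.438389.
Step 6: alpha = 0.05. fail to reject H0.

W+ = 12.5, W- = 23.5, W = min = 12.5, p = 0.438389, fail to reject H0.


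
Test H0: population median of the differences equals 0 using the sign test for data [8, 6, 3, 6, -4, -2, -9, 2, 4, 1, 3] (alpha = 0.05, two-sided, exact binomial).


Step 1: Discard zero differences. Original n = 11; n_eff = number of nonzero differences = 11.
Nonzero differences (with sign): +8, +6, +3, +6, -4, -2, -9, +2, +4, +1, +3
Step 2: Count signs: positive = 8, negative = 3.
Step 3: Under H0: P(positive) = 0.5, so the number of positives S ~ Bin(11, 0.5).
Step 4: Two-sided exact p-value = sum of Bin(11,0.5) probabilities at or below the observed probability = 0.226562.
Step 5: alpha = 0.05. fail to reject H0.

n_eff = 11, pos = 8, neg = 3, p = 0.226562, fail to reject H0.


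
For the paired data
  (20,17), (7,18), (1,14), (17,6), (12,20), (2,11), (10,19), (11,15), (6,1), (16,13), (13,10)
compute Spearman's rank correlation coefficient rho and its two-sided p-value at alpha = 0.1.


Step 1: Rank x and y separately (midranks; no ties here).
rank(x): 20->11, 7->4, 1->1, 17->10, 12->7, 2->2, 10->5, 11->6, 6->3, 16->9, 13->8
rank(y): 17->8, 18->9, 14->6, 6->2, 20->11, 11->4, 19->10, 15->7, 1->1, 13->5, 10->3
Step 2: d_i = R_x(i) - R_y(i); compute d_i^2.
  (11-8)^2=9, (4-9)^2=25, (1-6)^2=25, (10-2)^2=64, (7-11)^2=16, (2-4)^2=4, (5-10)^2=25, (6-7)^2=1, (3-1)^2=4, (9-5)^2=16, (8-3)^2=25
sum(d^2) = 214.
Step 3: rho = 1 - 6*214 / (11*(11^2 - 1)) = 1 - 1284/1320 = 0.027273.
Step 4: Under H0, t = rho * sqrt((n-2)/(1-rho^2)) = 0.0818 ~ t(9).
Step 5: Two-sided p-value from the t-distribution with 9 df = 0.936558.
Step 6: alpha = 0.1. fail to reject H0.

rho = 0.0273, p = 0.936558, fail to reject H0 at alpha = 0.1.


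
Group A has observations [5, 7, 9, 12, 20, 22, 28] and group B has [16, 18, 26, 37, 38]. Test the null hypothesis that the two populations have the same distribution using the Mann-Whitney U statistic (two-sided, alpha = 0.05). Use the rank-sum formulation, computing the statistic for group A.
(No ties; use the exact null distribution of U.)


Step 1: Combine and sort all 12 observations; assign midranks.
sorted (value, group): (5,X), (7,X), (9,X), (12,X), (16,Y), (18,Y), (20,X), (22,X), (26,Y), (28,X), (37,Y), (38,Y)
ranks: 5->1, 7->2, 9->3, 12->4, 16->5, 18->6, 20->7, 22->8, 26->9, 28->10, 37->11, 38->12
Step 2: Rank sum for X: R1 = 1 + 2 + 3 + 4 + 7 + 8 + 10 = 35.
Step 3: U_X = R1 - n1(n1+1)/2 = 35 - 7*8/2 = 35 - 28 = 7.
       U_Y = n1*n2 - U_X = 35 - 7 = 28.
Step 4: No ties, so the exact null distribution of U (based on enumerating the C(12,7) = 792 equally likely rank assignments) gives the two-sided p-value.
Step 5: p-value = 0.106061; compare to alpha = 0.05. fail to reject H0.

U_X = 7, p = 0.106061, fail to reject H0 at alpha = 0.05.


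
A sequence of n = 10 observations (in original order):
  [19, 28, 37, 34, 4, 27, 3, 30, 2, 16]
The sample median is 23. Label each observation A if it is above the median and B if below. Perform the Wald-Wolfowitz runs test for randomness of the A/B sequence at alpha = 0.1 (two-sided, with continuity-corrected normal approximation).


Step 1: Compute median = 23; label A = above, B = below.
Labels in order: BAAABABABB  (n_A = 5, n_B = 5)
Step 2: Count runs R = 7.
Step 3: Under H0 (random ordering), E[R] = 2*n_A*n_B/(n_A+n_B) + 1 = 2*5*5/10 + 1 = 6.0000.
        Var[R] = 2*n_A*n_B*(2*n_A*n_B - n_A - n_B) / ((n_A+n_B)^2 * (n_A+n_B-1)) = 2000/900 = 2.2222.
        SD[R] = 1.4907.
Step 4: Continuity-corrected z = (R - 0.5 - E[R]) / SD[R] = (7 - 0.5 - 6.0000) / 1.4907 = 0.3354.
Step 5: Two-sided p-value via normal approximation = 2*(1 - Phi(|z|)) = 0.737316.
Step 6: alpha = 0.1. fail to reject H0.

R = 7, z = 0.3354, p = 0.737316, fail to reject H0.


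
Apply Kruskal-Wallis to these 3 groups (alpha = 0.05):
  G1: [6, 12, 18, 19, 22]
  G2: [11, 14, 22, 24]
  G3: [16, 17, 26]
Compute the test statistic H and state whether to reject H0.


Step 1: Combine all N = 12 observations and assign midranks.
sorted (value, group, rank): (6,G1,1), (11,G2,2), (12,G1,3), (14,G2,4), (16,G3,5), (17,G3,6), (18,G1,7), (19,G1,8), (22,G1,9.5), (22,G2,9.5), (24,G2,11), (26,G3,12)
Step 2: Sum ranks within each group.
R_1 = 28.5 (n_1 = 5)
R_2 = 26.5 (n_2 = 4)
R_3 = 23 (n_3 = 3)
Step 3: H = 12/(N(N+1)) * sum(R_i^2/n_i) - 3(N+1)
     = 12/(12*13) * (28.5^2/5 + 26.5^2/4 + 23^2/3) - 3*13
     = 0.076923 * 514.346 - 39
     = 0.565064.
Step 4: Ties present; correction factor C = 1 - 6/(12^3 - 12) = 0.996503. Corrected H = 0.565064 / 0.996503 = 0.567047.
Step 5: Under H0, H ~ chi^2(2); p-value = 0.753126.
Step 6: alpha = 0.05. fail to reject H0.

H = 0.5670, df = 2, p = 0.753126, fail to reject H0.


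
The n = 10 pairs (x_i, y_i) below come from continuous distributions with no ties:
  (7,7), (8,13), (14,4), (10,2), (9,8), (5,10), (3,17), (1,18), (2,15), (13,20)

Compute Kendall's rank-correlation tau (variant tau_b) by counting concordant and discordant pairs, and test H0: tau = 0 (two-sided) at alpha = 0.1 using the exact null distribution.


Step 1: Enumerate the 45 unordered pairs (i,j) with i<j and classify each by sign(x_j-x_i) * sign(y_j-y_i).
  (1,2):dx=+1,dy=+6->C; (1,3):dx=+7,dy=-3->D; (1,4):dx=+3,dy=-5->D; (1,5):dx=+2,dy=+1->C
  (1,6):dx=-2,dy=+3->D; (1,7):dx=-4,dy=+10->D; (1,8):dx=-6,dy=+11->D; (1,9):dx=-5,dy=+8->D
  (1,10):dx=+6,dy=+13->C; (2,3):dx=+6,dy=-9->D; (2,4):dx=+2,dy=-11->D; (2,5):dx=+1,dy=-5->D
  (2,6):dx=-3,dy=-3->C; (2,7):dx=-5,dy=+4->D; (2,8):dx=-7,dy=+5->D; (2,9):dx=-6,dy=+2->D
  (2,10):dx=+5,dy=+7->C; (3,4):dx=-4,dy=-2->C; (3,5):dx=-5,dy=+4->D; (3,6):dx=-9,dy=+6->D
  (3,7):dx=-11,dy=+13->D; (3,8):dx=-13,dy=+14->D; (3,9):dx=-12,dy=+11->D; (3,10):dx=-1,dy=+16->D
  (4,5):dx=-1,dy=+6->D; (4,6):dx=-5,dy=+8->D; (4,7):dx=-7,dy=+15->D; (4,8):dx=-9,dy=+16->D
  (4,9):dx=-8,dy=+13->D; (4,10):dx=+3,dy=+18->C; (5,6):dx=-4,dy=+2->D; (5,7):dx=-6,dy=+9->D
  (5,8):dx=-8,dy=+10->D; (5,9):dx=-7,dy=+7->D; (5,10):dx=+4,dy=+12->C; (6,7):dx=-2,dy=+7->D
  (6,8):dx=-4,dy=+8->D; (6,9):dx=-3,dy=+5->D; (6,10):dx=+8,dy=+10->C; (7,8):dx=-2,dy=+1->D
  (7,9):dx=-1,dy=-2->C; (7,10):dx=+10,dy=+3->C; (8,9):dx=+1,dy=-3->D; (8,10):dx=+12,dy=+2->C
  (9,10):dx=+11,dy=+5->C
Step 2: C = 13, D = 32, total pairs = 45.
Step 3: tau = (C - D)/(n(n-1)/2) = (13 - 32)/45 = -0.422222.
Step 4: Exact two-sided p-value (enumerate n! = 3628800 permutations of y under H0): p = 0.108313.
Step 5: alpha = 0.1. fail to reject H0.

tau_b = -0.4222 (C=13, D=32), p = 0.108313, fail to reject H0.


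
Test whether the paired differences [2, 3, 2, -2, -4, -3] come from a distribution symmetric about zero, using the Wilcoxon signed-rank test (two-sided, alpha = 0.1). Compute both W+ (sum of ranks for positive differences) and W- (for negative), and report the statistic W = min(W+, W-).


Step 1: Drop any zero differences (none here) and take |d_i|.
|d| = [2, 3, 2, 2, 4, 3]
Step 2: Midrank |d_i| (ties get averaged ranks).
ranks: |2|->2, |3|->4.5, |2|->2, |2|->2, |4|->6, |3|->4.5
Step 3: Attach original signs; sum ranks with positive sign and with negative sign.
W+ = 2 + 4.5 + 2 = 8.5
W- = 2 + 6 + 4.5 = 12.5
(Check: W+ + W- = 21 should equal n(n+1)/2 = 21.)
Step 4: Test statistic W = min(W+, W-) = 8.5.
Step 5: Ties in |d|, so use the tie-corrected normal approximation.
        E[W] = n(n+1)/4 = 6*7/4 = 10.5.
        Tie groups: |d|=2 (t=3), |d|=3 (t=2); sum(t^3 - t) = 30.
        Var[W] = n(n+1)(2n+1)/24 - sum(t^3-t)/48 = 546/24 - 30/48 = 22.125.
        z = (W - E[W]) / sqrt(Var[W]) = (8.5 - 10.5) / 4.7037 = -0.4252.
        Two-sided p = 2*Phi(z) = 0.670694.
Step 6: alpha = 0.1. fail to reject H0.

W+ = 8.5, W- = 12.5, W = min = 8.5, p = 0.670694, fail to reject H0.


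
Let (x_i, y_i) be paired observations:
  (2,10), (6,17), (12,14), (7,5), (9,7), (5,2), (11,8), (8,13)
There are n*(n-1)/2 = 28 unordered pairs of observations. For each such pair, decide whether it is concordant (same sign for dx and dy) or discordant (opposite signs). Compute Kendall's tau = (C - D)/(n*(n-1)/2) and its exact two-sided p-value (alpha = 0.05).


Step 1: Enumerate the 28 unordered pairs (i,j) with i<j and classify each by sign(x_j-x_i) * sign(y_j-y_i).
  (1,2):dx=+4,dy=+7->C; (1,3):dx=+10,dy=+4->C; (1,4):dx=+5,dy=-5->D; (1,5):dx=+7,dy=-3->D
  (1,6):dx=+3,dy=-8->D; (1,7):dx=+9,dy=-2->D; (1,8):dx=+6,dy=+3->C; (2,3):dx=+6,dy=-3->D
  (2,4):dx=+1,dy=-12->D; (2,5):dx=+3,dy=-10->D; (2,6):dx=-1,dy=-15->C; (2,7):dx=+5,dy=-9->D
  (2,8):dx=+2,dy=-4->D; (3,4):dx=-5,dy=-9->C; (3,5):dx=-3,dy=-7->C; (3,6):dx=-7,dy=-12->C
  (3,7):dx=-1,dy=-6->C; (3,8):dx=-4,dy=-1->C; (4,5):dx=+2,dy=+2->C; (4,6):dx=-2,dy=-3->C
  (4,7):dx=+4,dy=+3->C; (4,8):dx=+1,dy=+8->C; (5,6):dx=-4,dy=-5->C; (5,7):dx=+2,dy=+1->C
  (5,8):dx=-1,dy=+6->D; (6,7):dx=+6,dy=+6->C; (6,8):dx=+3,dy=+11->C; (7,8):dx=-3,dy=+5->D
Step 2: C = 17, D = 11, total pairs = 28.
Step 3: tau = (C - D)/(n(n-1)/2) = (17 - 11)/28 = 0.214286.
Step 4: Exact two-sided p-value (enumerate n! = 40320 permutations of y under H0): p = 0.548413.
Step 5: alpha = 0.05. fail to reject H0.

tau_b = 0.2143 (C=17, D=11), p = 0.548413, fail to reject H0.


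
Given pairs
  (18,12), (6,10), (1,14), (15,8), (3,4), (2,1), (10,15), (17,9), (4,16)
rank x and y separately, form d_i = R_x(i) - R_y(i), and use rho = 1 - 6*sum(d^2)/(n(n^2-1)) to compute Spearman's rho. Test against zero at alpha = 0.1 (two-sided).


Step 1: Rank x and y separately (midranks; no ties here).
rank(x): 18->9, 6->5, 1->1, 15->7, 3->3, 2->2, 10->6, 17->8, 4->4
rank(y): 12->6, 10->5, 14->7, 8->3, 4->2, 1->1, 15->8, 9->4, 16->9
Step 2: d_i = R_x(i) - R_y(i); compute d_i^2.
  (9-6)^2=9, (5-5)^2=0, (1-7)^2=36, (7-3)^2=16, (3-2)^2=1, (2-1)^2=1, (6-8)^2=4, (8-4)^2=16, (4-9)^2=25
sum(d^2) = 108.
Step 3: rho = 1 - 6*108 / (9*(9^2 - 1)) = 1 - 648/720 = 0.100000.
Step 4: Under H0, t = rho * sqrt((n-2)/(1-rho^2)) = 0.2659 ~ t(7).
Step 5: Two-sided p-value from the t-distribution with 7 df = 0.797972.
Step 6: alpha = 0.1. fail to reject H0.

rho = 0.1000, p = 0.797972, fail to reject H0 at alpha = 0.1.


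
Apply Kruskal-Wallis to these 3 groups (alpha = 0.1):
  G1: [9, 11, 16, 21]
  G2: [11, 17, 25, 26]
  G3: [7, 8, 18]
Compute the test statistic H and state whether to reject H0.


Step 1: Combine all N = 11 observations and assign midranks.
sorted (value, group, rank): (7,G3,1), (8,G3,2), (9,G1,3), (11,G1,4.5), (11,G2,4.5), (16,G1,6), (17,G2,7), (18,G3,8), (21,G1,9), (25,G2,10), (26,G2,11)
Step 2: Sum ranks within each group.
R_1 = 22.5 (n_1 = 4)
R_2 = 32.5 (n_2 = 4)
R_3 = 11 (n_3 = 3)
Step 3: H = 12/(N(N+1)) * sum(R_i^2/n_i) - 3(N+1)
     = 12/(11*12) * (22.5^2/4 + 32.5^2/4 + 11^2/3) - 3*12
     = 0.090909 * 430.958 - 36
     = 3.178030.
Step 4: Ties present; correction factor C = 1 - 6/(11^3 - 11) = 0.995455. Corrected H = 3.178030 / 0.995455 = 3.192542.
Step 5: Under H0, H ~ chi^2(2); p-value = 0.202651.
Step 6: alpha = 0.1. fail to reject H0.

H = 3.1925, df = 2, p = 0.202651, fail to reject H0.


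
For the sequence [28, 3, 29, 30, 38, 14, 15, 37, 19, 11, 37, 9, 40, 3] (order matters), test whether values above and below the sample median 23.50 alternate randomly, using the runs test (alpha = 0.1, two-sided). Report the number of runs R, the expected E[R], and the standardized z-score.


Step 1: Compute median = 23.50; label A = above, B = below.
Labels in order: ABAAABBABBABAB  (n_A = 7, n_B = 7)
Step 2: Count runs R = 10.
Step 3: Under H0 (random ordering), E[R] = 2*n_A*n_B/(n_A+n_B) + 1 = 2*7*7/14 + 1 = 8.0000.
        Var[R] = 2*n_A*n_B*(2*n_A*n_B - n_A - n_B) / ((n_A+n_B)^2 * (n_A+n_B-1)) = 8232/2548 = 3.2308.
        SD[R] = 1.7974.
Step 4: Continuity-corrected z = (R - 0.5 - E[R]) / SD[R] = (10 - 0.5 - 8.0000) / 1.7974 = 0.8345.
Step 5: Two-sided p-value via normal approximation = 2*(1 - Phi(|z|)) = 0.403986.
Step 6: alpha = 0.1. fail to reject H0.

R = 10, z = 0.8345, p = 0.403986, fail to reject H0.
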